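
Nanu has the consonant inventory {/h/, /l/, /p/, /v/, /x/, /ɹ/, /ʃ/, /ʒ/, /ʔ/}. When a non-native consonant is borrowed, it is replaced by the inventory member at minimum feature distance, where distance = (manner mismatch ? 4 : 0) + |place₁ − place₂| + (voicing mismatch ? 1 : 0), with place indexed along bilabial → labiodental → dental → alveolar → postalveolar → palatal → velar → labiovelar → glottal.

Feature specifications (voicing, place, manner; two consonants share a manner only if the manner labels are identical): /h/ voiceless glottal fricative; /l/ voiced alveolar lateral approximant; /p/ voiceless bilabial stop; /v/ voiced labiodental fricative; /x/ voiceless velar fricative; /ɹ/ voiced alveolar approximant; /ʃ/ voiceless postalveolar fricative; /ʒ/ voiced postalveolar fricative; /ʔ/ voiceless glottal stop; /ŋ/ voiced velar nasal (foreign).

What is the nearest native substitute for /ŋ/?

/x/ is closest: manner differs (nasal→fricative, +4), place distance 0 (velar→velar), voicing differs (+1); total 5. Next closest is /ʒ/ at distance 6.

x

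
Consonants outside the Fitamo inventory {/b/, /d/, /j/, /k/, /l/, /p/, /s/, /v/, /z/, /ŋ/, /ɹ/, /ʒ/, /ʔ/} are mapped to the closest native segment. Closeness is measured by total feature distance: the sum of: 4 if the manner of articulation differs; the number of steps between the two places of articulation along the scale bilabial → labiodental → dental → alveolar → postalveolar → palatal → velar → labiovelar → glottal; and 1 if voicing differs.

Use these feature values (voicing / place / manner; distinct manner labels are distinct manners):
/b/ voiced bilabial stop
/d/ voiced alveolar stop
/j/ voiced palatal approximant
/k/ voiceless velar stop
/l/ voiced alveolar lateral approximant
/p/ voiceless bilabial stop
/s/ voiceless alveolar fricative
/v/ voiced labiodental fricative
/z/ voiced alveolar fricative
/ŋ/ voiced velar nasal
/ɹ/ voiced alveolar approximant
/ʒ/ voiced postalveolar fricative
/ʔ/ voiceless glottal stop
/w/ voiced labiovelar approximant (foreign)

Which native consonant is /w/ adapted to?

j

/j/ is closest: same manner (approximant), place distance 2 (labiovelar→palatal), same voicing; total 2. Next closest is /ɹ/ at distance 4.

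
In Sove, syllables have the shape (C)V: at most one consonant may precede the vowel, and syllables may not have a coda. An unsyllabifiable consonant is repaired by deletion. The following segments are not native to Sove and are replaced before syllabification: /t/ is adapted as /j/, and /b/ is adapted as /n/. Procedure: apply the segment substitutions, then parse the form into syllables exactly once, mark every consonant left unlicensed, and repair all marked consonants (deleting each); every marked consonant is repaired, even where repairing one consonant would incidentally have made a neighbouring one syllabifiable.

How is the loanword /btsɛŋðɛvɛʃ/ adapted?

Substitution: /b/ → /n/, /t/ → /j/, giving /njsɛŋðɛvɛʃ/.
Under (C)V, the unsyllabifiable consonants are /n/, /j/, /ŋ/, /ʃ/ (no codas are permitted; onsets are limited to one consonant).
Deletion applies to /n/, /j/, /ŋ/, /ʃ/.

sɛðɛvɛ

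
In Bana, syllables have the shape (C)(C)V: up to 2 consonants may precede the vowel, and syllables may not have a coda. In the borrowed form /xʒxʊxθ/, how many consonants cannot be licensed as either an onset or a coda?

3

Under (C)(C)V, the unsyllabifiable consonants are /x/, /x/, /θ/ (no codas are permitted; onsets may contain at most 2 consonants).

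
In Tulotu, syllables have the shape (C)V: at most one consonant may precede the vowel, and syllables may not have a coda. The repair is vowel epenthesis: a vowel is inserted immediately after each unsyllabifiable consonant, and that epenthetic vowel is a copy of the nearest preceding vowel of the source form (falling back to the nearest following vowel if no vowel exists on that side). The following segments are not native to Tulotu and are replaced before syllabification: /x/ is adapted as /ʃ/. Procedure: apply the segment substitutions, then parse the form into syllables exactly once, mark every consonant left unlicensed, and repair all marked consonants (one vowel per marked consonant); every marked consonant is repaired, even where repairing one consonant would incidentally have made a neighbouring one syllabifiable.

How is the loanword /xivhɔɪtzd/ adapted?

ʃivihɔɪtɪzɪdɪ

Substitution: /x/ → /ʃ/, giving /ʃivhɔɪtzd/.
The consonants /v/, /t/, /z/, /d/ cannot be parsed into a legal (C)V syllable (no codas are permitted; onsets are limited to one consonant).
Epenthesis after each stranded consonant: /v/ → /vi/, /t/ → /tɪ/, /z/ → /zɪ/, /d/ → /dɪ/.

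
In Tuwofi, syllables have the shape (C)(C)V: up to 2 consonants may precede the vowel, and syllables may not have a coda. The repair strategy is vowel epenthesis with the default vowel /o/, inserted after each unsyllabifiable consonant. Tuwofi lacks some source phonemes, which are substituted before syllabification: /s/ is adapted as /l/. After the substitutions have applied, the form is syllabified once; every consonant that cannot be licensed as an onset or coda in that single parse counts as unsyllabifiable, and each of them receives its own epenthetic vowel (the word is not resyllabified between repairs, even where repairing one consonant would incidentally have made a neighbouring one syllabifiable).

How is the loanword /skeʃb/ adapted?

Substitution: /s/ → /l/, giving /lkeʃb/.
The consonants /ʃ/, /b/ cannot be parsed into a legal (C)(C)V syllable (no codas are permitted; onsets may contain at most 2 consonants).
Epenthesis after each stranded consonant: /ʃ/ → /ʃo/, /b/ → /bo/.

lkeʃobo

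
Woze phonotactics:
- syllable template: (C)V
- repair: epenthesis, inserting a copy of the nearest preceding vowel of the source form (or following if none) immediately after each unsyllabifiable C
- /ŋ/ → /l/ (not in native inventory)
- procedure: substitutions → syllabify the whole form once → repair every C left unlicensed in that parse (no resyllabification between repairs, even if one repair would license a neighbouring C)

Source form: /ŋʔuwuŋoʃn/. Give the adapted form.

Substitution: /ŋ/ → /l/, giving /lʔuwuloʃn/.
Under (C)V, the unsyllabifiable consonants are /l/, /ʃ/, /n/ (no codas are permitted; onsets are limited to one consonant).
Epenthesis after each stranded consonant: /l/ → /lu/, /ʃ/ → /ʃo/, /n/ → /no/.

luʔuwuloʃono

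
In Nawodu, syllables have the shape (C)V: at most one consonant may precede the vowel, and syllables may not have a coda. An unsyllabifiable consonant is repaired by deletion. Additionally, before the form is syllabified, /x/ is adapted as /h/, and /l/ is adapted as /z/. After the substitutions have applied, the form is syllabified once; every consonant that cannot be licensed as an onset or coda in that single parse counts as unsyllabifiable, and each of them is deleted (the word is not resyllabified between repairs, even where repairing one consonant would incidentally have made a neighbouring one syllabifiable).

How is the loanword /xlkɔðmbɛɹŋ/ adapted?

Substitution: /x/ → /h/, /l/ → /z/, giving /hzkɔðmbɛɹŋ/.
The consonants /h/, /z/, /ð/, /m/, /ɹ/, /ŋ/ cannot be parsed into a legal (C)V syllable (no codas are permitted; onsets are limited to one consonant).
Deletion applies to /h/, /z/, /ð/, /m/, /ɹ/, /ŋ/.

kɔbɛ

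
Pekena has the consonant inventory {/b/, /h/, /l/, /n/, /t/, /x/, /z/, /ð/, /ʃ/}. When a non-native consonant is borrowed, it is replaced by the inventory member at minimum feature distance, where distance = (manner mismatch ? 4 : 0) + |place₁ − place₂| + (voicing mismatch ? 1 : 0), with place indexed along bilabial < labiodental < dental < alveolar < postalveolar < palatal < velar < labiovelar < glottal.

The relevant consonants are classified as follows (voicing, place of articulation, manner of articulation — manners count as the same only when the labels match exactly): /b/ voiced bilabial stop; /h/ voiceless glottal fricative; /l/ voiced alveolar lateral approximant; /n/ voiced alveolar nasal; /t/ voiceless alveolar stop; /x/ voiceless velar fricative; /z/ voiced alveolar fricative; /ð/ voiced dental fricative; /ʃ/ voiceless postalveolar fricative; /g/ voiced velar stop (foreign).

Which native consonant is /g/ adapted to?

/t/ is closest: same manner (stop), place distance 3 (velar→alveolar), voicing differs (+1); total 4. Next closest is /x/ at distance 5.

t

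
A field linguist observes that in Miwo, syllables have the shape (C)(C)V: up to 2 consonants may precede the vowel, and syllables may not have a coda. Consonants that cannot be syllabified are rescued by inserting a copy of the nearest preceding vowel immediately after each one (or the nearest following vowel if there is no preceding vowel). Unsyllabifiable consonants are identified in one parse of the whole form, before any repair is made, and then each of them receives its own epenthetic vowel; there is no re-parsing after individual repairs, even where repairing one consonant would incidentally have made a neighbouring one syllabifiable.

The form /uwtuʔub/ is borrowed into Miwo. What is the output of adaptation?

uwtuʔubu

Syllabifying with onset maximization leaves /b/ stranded (no codas are permitted; onsets may contain at most 2 consonants).
Each unlicensed consonant becomes the onset of a new syllable: /b/ → /bu/.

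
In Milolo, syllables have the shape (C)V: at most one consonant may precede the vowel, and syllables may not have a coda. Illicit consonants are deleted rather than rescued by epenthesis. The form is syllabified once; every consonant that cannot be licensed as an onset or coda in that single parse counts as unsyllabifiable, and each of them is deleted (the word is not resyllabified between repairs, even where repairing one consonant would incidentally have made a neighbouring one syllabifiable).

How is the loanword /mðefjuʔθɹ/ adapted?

ðeju

Syllabifying with onset maximization leaves /m/, /f/, /ʔ/, /θ/, /ɹ/ stranded (no codas are permitted; onsets are limited to one consonant).
Deletion applies to /m/, /f/, /ʔ/, /θ/, /ɹ/.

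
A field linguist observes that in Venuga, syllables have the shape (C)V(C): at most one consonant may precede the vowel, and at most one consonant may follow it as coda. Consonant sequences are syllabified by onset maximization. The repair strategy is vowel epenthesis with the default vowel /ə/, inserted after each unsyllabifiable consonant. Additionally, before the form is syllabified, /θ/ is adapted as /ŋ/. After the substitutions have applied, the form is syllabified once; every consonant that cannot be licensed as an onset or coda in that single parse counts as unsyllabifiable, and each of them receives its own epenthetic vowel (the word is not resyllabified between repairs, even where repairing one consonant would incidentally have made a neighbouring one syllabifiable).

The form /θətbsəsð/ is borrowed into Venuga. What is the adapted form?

Substitution: /θ/ → /ŋ/, giving /ŋətbsəsð/.
The consonants /b/, /ð/ cannot be parsed into a legal (C)V(C) syllable (at most one coda consonant is licensed; onsets are limited to one consonant).
Each unlicensed consonant becomes the onset of a new syllable: /b/ → /bə/, /ð/ → /ðə/.

ŋətbəsəsðə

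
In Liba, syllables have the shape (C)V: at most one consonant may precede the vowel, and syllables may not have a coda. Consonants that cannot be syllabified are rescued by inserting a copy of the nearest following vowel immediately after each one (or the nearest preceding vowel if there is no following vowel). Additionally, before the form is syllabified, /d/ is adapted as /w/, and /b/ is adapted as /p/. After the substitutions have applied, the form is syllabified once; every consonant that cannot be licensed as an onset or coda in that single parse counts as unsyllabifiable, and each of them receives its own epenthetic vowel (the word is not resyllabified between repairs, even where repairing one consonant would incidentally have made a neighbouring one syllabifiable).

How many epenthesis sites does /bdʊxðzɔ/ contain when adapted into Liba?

After substitution the input is /pwʊxðzɔ/.
The unsyllabifiable consonants are /p/, /x/, /ð/; each receives one epenthetic vowel.

3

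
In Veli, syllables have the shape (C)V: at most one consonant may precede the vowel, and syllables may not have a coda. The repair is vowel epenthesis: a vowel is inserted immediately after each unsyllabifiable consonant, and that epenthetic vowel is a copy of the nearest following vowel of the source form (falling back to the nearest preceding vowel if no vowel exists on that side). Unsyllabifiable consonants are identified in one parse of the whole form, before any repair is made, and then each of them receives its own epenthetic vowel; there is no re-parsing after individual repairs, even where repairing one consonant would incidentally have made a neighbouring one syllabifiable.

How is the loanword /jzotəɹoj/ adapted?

The consonants /j/, /j/ cannot be parsed into a legal (C)V syllable (no codas are permitted; onsets are limited to one consonant).
Inserting the epenthetic vowel yields /j/ → /jo/, /j/ → /jo/.

jozotəɹojo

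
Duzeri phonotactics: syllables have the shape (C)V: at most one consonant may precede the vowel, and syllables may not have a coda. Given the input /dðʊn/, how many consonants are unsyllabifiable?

2

The consonants /d/, /n/ cannot be parsed into a legal (C)V syllable (no codas are permitted; onsets are limited to one consonant).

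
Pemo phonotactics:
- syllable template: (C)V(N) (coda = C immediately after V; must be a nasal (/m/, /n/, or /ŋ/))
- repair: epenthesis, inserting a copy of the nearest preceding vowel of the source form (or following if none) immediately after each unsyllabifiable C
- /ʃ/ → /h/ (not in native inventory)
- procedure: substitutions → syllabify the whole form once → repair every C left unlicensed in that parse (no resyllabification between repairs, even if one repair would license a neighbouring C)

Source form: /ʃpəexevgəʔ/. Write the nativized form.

Substitution: /ʃ/ → /h/, giving /hpəexevgəʔ/.
The consonants /h/, /v/, /ʔ/ cannot be parsed into a legal (C)V(N) syllable (only a nasal (/m/, /n/, or /ŋ/) is licensed in coda position; onsets are limited to one consonant).
Each unlicensed consonant becomes the onset of a new syllable: /h/ → /hə/, /v/ → /ve/, /ʔ/ → /ʔə/.

həpəexevegəʔə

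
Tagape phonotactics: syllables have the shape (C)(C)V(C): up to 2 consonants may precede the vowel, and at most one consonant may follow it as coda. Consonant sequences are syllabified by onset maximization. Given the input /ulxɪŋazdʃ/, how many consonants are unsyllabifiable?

2

Syllabifying with onset maximization leaves /d/, /ʃ/ stranded (at most one coda consonant is licensed; onsets may contain at most 2 consonants).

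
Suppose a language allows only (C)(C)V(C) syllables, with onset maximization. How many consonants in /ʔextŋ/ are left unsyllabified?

Syllabifying with onset maximization leaves /t/, /ŋ/ stranded (at most one coda consonant is licensed; onsets may contain at most 2 consonants).

2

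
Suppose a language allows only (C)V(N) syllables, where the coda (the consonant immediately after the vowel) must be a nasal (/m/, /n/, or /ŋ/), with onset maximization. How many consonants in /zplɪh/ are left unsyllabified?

The consonants /z/, /p/, /h/ cannot be parsed into a legal (C)V(N) syllable (only a nasal (/m/, /n/, or /ŋ/) is licensed in coda position; onsets are limited to one consonant).

3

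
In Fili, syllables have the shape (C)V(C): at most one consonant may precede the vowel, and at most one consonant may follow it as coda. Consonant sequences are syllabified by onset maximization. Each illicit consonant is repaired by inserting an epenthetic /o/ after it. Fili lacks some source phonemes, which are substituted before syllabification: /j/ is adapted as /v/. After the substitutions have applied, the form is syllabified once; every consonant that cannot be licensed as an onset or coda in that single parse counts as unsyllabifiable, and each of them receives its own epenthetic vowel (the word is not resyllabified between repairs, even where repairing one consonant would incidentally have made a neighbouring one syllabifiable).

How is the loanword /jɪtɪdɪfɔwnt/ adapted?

Substitution: /j/ → /v/, giving /vɪtɪdɪfɔwnt/.
Syllabifying with onset maximization leaves /n/, /t/ stranded (at most one coda consonant is licensed; onsets are limited to one consonant).
Inserting the epenthetic vowel yields /n/ → /no/, /t/ → /to/.

vɪtɪdɪfɔwnoto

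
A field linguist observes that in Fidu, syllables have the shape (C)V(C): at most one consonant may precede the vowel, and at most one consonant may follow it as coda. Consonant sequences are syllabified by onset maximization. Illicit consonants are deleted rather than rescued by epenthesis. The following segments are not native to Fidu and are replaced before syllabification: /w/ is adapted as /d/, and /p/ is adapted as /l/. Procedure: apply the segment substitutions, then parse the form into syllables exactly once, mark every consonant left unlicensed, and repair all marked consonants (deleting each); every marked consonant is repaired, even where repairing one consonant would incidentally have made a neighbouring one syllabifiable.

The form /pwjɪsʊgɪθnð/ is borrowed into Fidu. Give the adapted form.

Substitution: /p/ → /l/, /w/ → /d/, giving /ldjɪsʊgɪθnð/.
Syllabifying with onset maximization leaves /l/, /d/, /n/, /ð/ stranded (at most one coda consonant is licensed; onsets are limited to one consonant).
Each unlicensed consonant is deleted: /l/, /d/, /n/, /ð/.

jɪsʊgɪθ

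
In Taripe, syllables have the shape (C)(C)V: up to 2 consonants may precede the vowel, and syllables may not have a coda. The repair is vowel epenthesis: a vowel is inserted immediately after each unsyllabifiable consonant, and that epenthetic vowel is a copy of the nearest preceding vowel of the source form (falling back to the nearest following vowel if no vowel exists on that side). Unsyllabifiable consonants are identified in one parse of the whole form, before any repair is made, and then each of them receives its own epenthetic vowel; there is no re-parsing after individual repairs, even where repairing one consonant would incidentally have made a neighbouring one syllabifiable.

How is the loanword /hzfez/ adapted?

hezfeze

Syllabifying with onset maximization leaves /h/, /z/ stranded (no codas are permitted; onsets may contain at most 2 consonants).
Inserting the epenthetic vowel yields /h/ → /he/, /z/ → /ze/.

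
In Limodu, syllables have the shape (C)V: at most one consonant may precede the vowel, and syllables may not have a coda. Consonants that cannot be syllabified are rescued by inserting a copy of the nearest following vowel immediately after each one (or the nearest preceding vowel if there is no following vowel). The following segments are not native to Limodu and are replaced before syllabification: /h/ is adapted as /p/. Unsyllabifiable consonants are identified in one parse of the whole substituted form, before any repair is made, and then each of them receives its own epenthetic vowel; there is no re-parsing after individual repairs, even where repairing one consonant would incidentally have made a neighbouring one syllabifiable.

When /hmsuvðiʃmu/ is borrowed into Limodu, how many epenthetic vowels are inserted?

After substitution the input is /pmsuvðiʃmu/.
The unsyllabifiable consonants are /p/, /m/, /v/, /ʃ/; each receives one epenthetic vowel.

4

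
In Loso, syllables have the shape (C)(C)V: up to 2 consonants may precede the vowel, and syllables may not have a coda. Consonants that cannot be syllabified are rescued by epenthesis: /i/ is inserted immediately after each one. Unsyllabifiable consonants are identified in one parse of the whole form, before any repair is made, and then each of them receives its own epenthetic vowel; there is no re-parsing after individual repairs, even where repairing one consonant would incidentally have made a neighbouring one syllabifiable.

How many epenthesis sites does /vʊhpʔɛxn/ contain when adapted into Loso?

3

The unsyllabifiable consonants are /h/, /x/, /n/; each receives one epenthetic vowel.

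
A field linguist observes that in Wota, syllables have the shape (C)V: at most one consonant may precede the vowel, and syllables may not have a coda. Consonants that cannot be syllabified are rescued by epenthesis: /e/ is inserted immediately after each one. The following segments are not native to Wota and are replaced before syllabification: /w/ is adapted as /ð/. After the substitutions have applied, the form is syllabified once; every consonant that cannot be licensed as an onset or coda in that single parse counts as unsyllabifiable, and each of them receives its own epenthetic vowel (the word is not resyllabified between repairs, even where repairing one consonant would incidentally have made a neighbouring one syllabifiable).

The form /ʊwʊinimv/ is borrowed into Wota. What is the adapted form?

Substitution: /w/ → /ð/, giving /ʊðʊinimv/.
Syllabifying with onset maximization leaves /m/, /v/ stranded (no codas are permitted; onsets are limited to one consonant).
Inserting the epenthetic vowel yields /m/ → /me/, /v/ → /ve/.

ʊðʊinimeve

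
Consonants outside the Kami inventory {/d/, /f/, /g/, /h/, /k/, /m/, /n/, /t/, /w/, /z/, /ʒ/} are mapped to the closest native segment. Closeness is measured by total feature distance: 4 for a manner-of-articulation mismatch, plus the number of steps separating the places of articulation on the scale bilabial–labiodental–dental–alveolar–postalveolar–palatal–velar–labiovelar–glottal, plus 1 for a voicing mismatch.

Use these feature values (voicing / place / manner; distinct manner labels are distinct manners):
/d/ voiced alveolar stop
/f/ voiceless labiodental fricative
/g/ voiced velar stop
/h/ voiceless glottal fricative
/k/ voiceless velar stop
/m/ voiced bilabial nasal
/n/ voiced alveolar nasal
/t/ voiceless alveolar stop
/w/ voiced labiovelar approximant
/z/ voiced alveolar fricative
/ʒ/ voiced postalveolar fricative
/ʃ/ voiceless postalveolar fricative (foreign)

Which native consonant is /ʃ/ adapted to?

ʒ

/ʒ/ is closest: same manner (fricative), place distance 0 (postalveolar→postalveolar), voicing differs (+1); total 1. Next closest is /z/ at distance 2.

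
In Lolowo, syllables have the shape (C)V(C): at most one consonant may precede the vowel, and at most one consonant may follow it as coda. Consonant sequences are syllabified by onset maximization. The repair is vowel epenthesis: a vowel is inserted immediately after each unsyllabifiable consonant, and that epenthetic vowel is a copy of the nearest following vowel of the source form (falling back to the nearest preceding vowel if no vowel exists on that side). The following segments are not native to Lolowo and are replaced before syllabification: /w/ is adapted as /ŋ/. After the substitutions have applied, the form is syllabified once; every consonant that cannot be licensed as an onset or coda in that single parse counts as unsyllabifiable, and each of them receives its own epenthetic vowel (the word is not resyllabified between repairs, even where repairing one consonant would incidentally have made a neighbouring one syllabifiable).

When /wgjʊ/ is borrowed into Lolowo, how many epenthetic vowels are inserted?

2

After substitution the input is /ŋgjʊ/.
The unsyllabifiable consonants are /ŋ/, /g/; each receives one epenthetic vowel.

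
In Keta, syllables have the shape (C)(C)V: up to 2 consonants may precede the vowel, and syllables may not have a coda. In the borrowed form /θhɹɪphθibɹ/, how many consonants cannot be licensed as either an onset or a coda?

4

Under (C)(C)V, the unsyllabifiable consonants are /θ/, /p/, /b/, /ɹ/ (no codas are permitted; onsets may contain at most 2 consonants).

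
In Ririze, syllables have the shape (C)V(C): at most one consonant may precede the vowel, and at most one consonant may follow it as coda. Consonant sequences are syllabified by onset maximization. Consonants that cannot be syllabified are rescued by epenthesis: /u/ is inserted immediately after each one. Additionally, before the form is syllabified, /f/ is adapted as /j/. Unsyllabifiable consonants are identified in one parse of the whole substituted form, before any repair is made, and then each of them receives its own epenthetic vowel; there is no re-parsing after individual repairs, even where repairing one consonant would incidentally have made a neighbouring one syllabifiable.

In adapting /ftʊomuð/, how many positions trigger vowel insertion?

1

After substitution the input is /jtʊomuð/.
The unsyllabifiable consonants are /j/; each receives one epenthetic vowel.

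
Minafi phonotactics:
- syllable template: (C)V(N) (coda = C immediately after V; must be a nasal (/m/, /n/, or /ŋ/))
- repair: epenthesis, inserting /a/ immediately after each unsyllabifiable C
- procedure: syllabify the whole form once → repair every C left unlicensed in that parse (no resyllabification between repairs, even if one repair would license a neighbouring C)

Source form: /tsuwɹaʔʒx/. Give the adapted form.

tasuwaɹaʔaʒaxa

Syllabifying with onset maximization leaves /t/, /w/, /ʔ/, /ʒ/, /x/ stranded (only a nasal (/m/, /n/, or /ŋ/) is licensed in coda position; onsets are limited to one consonant).
Each unlicensed consonant becomes the onset of a new syllable: /t/ → /ta/, /w/ → /wa/, /ʔ/ → /ʔa/, /ʒ/ → /ʒa/, /x/ → /xa/.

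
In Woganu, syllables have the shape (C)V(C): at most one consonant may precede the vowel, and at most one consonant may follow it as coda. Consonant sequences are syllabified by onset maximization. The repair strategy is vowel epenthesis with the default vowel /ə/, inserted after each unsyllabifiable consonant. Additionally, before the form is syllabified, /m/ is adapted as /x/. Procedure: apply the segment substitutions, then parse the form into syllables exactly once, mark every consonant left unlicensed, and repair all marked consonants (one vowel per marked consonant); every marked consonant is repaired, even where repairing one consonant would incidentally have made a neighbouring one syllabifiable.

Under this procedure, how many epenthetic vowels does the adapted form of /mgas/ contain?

After substitution the input is /xgas/.
The unsyllabifiable consonants are /x/; each receives one epenthetic vowel.

1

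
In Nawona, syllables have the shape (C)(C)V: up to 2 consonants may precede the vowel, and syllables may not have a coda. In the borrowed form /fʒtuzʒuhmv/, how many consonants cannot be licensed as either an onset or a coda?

4

Syllabifying with onset maximization leaves /f/, /h/, /m/, /v/ stranded (no codas are permitted; onsets may contain at most 2 consonants).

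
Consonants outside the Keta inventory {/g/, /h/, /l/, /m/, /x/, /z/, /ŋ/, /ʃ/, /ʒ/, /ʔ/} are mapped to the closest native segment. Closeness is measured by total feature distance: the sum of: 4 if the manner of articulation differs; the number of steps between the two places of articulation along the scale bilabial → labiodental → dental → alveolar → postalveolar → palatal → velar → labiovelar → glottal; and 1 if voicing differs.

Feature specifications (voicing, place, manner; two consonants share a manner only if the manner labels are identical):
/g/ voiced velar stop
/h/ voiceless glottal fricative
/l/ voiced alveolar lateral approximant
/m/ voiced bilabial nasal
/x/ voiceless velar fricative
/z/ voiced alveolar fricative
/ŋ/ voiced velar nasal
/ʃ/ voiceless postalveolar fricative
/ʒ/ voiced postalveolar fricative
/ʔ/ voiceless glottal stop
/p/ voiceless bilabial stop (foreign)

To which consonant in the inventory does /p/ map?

/m/ is closest: manner differs (stop→nasal, +4), place distance 0 (bilabial→bilabial), voicing differs (+1); total 5. Next closest is /g/ at distance 7.

m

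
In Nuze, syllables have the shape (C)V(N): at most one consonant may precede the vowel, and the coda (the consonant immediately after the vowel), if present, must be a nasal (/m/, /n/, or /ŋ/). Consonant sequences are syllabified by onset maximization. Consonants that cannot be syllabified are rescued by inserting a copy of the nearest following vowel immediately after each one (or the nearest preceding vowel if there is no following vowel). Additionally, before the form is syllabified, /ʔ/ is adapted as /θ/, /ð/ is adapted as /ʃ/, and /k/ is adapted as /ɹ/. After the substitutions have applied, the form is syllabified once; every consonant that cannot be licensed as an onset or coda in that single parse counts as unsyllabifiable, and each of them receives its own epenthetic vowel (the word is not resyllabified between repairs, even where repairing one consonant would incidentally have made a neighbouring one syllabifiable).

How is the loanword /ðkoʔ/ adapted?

Substitution: /ð/ → /ʃ/, /k/ → /ɹ/, /ʔ/ → /θ/, giving /ʃɹoθ/.
Under (C)V(N), the unsyllabifiable consonants are /ʃ/, /θ/ (only a nasal (/m/, /n/, or /ŋ/) is licensed in coda position; onsets are limited to one consonant).
Each unlicensed consonant becomes the onset of a new syllable: /ʃ/ → /ʃo/, /θ/ → /θo/.

ʃoɹoθo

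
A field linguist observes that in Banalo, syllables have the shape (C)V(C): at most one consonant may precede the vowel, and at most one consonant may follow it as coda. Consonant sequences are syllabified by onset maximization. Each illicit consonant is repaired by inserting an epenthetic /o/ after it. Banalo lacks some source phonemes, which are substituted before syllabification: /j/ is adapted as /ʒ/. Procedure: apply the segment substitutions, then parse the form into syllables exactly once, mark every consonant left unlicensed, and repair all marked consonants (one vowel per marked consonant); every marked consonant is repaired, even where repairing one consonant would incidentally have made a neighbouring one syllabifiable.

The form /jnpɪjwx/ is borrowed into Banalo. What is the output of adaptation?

Substitution: /j/ → /ʒ/, giving /ʒnpɪʒwx/.
The consonants /ʒ/, /n/, /w/, /x/ cannot be parsed into a legal (C)V(C) syllable (at most one coda consonant is licensed; onsets are limited to one consonant).
Inserting the epenthetic vowel yields /ʒ/ → /ʒo/, /n/ → /no/, /w/ → /wo/, /x/ → /xo/.

ʒonopɪʒwoxo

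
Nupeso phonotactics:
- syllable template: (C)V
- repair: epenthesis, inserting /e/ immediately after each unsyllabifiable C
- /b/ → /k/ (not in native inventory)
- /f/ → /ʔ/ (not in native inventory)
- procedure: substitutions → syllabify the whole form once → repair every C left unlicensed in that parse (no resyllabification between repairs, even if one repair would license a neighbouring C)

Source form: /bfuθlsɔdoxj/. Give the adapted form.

keʔuθelesɔdoxeje

Substitution: /b/ → /k/, /f/ → /ʔ/, giving /kʔuθlsɔdoxj/.
The consonants /k/, /θ/, /l/, /x/, /j/ cannot be parsed into a legal (C)V syllable (no codas are permitted; onsets are limited to one consonant).
Each unlicensed consonant becomes the onset of a new syllable: /k/ → /ke/, /θ/ → /θe/, /l/ → /le/, /x/ → /xe/, /j/ → /je/.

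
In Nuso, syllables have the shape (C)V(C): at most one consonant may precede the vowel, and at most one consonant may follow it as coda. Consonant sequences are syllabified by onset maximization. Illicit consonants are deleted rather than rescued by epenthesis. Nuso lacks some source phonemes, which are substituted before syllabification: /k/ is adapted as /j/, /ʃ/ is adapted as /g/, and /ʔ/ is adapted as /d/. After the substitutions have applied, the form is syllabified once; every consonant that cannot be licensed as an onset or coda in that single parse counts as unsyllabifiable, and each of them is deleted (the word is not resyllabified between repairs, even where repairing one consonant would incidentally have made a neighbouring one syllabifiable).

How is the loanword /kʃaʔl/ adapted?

gad

Substitution: /k/ → /j/, /ʃ/ → /g/, /ʔ/ → /d/, giving /jgadl/.
The consonants /j/, /l/ cannot be parsed into a legal (C)V(C) syllable (at most one coda consonant is licensed; onsets are limited to one consonant).
Deletion applies to /j/, /l/.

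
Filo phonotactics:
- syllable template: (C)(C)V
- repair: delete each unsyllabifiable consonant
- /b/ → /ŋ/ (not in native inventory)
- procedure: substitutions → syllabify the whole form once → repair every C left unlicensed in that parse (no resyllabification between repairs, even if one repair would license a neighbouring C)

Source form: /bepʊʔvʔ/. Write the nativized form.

ŋepʊ

Substitution: /b/ → /ŋ/, giving /ŋepʊʔvʔ/.
The consonants /ʔ/, /v/, /ʔ/ cannot be parsed into a legal (C)(C)V syllable (no codas are permitted; onsets may contain at most 2 consonants).
Deletion applies to /ʔ/, /v/, /ʔ/.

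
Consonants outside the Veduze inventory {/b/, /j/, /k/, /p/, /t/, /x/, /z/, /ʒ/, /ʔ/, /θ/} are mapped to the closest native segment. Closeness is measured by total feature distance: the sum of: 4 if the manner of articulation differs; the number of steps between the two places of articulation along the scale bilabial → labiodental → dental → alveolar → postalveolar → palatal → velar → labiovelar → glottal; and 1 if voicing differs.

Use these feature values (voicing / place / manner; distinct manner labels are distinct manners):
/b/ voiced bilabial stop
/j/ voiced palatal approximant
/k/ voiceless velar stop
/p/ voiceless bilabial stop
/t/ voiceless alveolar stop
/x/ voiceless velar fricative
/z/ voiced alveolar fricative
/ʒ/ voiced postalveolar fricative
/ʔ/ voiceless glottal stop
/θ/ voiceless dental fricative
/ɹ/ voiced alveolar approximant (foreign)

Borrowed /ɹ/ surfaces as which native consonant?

/j/ is closest: same manner (approximant), place distance 2 (alveolar→palatal), same voicing; total 2. Next closest is /z/ at distance 4.

j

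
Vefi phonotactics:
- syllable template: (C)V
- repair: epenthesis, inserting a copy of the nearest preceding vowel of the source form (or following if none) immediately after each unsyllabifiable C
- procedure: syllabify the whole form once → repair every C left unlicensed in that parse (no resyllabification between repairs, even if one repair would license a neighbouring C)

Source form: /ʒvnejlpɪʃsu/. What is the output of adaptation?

The consonants /ʒ/, /v/, /j/, /l/, /ʃ/ cannot be parsed into a legal (C)V syllable (no codas are permitted; onsets are limited to one consonant).
Inserting the epenthetic vowel yields /ʒ/ → /ʒe/, /v/ → /ve/, /j/ → /je/, /l/ → /le/, /ʃ/ → /ʃɪ/.

ʒevenejelepɪʃɪsu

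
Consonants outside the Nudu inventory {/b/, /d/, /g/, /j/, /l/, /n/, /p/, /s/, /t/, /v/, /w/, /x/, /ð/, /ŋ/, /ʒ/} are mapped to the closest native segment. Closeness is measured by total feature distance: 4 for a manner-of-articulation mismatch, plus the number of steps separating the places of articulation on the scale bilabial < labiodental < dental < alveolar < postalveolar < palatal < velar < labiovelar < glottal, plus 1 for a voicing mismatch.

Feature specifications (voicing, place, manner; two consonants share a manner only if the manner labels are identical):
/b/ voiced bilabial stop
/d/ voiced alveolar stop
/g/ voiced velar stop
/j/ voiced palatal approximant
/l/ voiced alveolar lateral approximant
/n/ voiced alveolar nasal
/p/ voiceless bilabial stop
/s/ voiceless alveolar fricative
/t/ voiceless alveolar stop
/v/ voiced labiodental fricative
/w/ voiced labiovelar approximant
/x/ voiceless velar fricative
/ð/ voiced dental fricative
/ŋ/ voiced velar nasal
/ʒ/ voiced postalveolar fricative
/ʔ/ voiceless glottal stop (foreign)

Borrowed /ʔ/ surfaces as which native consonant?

/g/ is closest: same manner (stop), place distance 2 (glottal→velar), voicing differs (+1); total 3. Next closest is /t/ at distance 5.

g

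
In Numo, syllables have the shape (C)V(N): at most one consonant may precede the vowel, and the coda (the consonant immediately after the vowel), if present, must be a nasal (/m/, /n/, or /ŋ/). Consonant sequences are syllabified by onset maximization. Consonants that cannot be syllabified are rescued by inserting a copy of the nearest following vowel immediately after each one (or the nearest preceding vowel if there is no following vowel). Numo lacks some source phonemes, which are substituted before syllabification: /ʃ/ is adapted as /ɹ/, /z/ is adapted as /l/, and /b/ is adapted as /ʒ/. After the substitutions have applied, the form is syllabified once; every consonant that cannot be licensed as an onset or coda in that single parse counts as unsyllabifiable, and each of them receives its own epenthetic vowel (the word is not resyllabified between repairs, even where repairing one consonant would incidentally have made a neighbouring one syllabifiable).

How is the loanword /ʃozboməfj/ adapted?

ɹoloʒoməfəjə

Substitution: /ʃ/ → /ɹ/, /z/ → /l/, /b/ → /ʒ/, giving /ɹolʒoməfj/.
The consonants /l/, /f/, /j/ cannot be parsed into a legal (C)V(N) syllable (only a nasal (/m/, /n/, or /ŋ/) is licensed in coda position; onsets are limited to one consonant).
Each unlicensed consonant becomes the onset of a new syllable: /l/ → /lo/, /f/ → /fə/, /j/ → /jə/.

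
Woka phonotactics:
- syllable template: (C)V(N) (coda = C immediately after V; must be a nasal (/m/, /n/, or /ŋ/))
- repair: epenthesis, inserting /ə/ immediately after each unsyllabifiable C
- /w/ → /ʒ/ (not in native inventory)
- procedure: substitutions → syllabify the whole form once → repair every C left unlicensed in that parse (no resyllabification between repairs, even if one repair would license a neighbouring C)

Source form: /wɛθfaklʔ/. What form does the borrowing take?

ʒɛθəfakələʔə

Substitution: /w/ → /ʒ/, giving /ʒɛθfaklʔ/.
The consonants /θ/, /k/, /l/, /ʔ/ cannot be parsed into a legal (C)V(N) syllable (only a nasal (/m/, /n/, or /ŋ/) is licensed in coda position; onsets are limited to one consonant).
Each unlicensed consonant becomes the onset of a new syllable: /θ/ → /θə/, /k/ → /kə/, /l/ → /lə/, /ʔ/ → /ʔə/.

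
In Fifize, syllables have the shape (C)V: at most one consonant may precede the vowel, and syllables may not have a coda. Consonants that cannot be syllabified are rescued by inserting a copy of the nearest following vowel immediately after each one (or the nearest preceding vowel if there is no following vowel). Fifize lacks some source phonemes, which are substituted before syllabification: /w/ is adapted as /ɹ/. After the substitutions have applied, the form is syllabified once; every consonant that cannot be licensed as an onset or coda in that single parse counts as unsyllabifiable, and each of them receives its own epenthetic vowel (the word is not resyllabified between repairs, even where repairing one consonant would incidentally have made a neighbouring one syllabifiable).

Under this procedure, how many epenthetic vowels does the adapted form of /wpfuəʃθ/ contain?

4

After substitution the input is /ɹpfuəʃθ/.
The unsyllabifiable consonants are /ɹ/, /p/, /ʃ/, /θ/; each receives one epenthetic vowel.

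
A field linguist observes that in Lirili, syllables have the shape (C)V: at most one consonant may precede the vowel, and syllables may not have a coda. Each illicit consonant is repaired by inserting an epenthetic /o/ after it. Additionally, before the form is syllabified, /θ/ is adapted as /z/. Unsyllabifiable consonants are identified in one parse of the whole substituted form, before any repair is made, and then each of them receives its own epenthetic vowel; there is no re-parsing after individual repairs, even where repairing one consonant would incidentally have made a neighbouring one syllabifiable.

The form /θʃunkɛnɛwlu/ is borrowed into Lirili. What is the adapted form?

zoʃunokɛnɛwolu

Substitution: /θ/ → /z/, giving /zʃunkɛnɛwlu/.
Syllabifying with onset maximization leaves /z/, /n/, /w/ stranded (no codas are permitted; onsets are limited to one consonant).
Each unlicensed consonant becomes the onset of a new syllable: /z/ → /zo/, /n/ → /no/, /w/ → /wo/.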